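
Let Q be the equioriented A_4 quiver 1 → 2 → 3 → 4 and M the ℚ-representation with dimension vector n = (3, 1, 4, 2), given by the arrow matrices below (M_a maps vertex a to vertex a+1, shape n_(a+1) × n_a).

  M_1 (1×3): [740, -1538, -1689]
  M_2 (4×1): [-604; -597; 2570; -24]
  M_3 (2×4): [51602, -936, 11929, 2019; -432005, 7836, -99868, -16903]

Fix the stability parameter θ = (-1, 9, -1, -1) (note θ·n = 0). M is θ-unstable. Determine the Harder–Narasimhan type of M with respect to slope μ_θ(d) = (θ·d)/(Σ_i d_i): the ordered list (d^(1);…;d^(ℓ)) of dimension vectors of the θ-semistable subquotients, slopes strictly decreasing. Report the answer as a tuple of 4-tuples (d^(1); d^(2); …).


Interval decomposition of M: I[1,1]^2, I[1,4], I[3,3]^2, I[3,4].
HN type (ℓ=2): μ^(1)=7/3; μ^(2)=-1

((0, 1, 1, 1); (3, 0, 3, 1))


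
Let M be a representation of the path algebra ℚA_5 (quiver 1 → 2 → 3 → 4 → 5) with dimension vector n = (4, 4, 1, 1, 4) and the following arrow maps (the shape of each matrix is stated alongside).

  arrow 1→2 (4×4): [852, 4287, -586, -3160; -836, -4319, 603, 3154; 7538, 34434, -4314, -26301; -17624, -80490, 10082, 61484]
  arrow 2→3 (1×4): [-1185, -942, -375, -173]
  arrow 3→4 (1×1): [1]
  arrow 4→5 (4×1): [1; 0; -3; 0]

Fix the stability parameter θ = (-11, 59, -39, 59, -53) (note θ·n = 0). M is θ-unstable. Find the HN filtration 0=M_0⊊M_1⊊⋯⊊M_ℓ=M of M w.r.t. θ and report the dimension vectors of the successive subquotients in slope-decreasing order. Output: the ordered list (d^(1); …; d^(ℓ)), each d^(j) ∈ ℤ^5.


Interval decomposition of M: I[1,1], I[1,2]^2, I[1,5], I[2,2], I[5,5]^3.
HN type (ℓ=4): μ^(1)=59; μ^(2)=13/2; μ^(3)=-11; μ^(4)=-53

((0, 3, 0, 0, 0); (0, 1, 1, 1, 1); (4, 0, 0, 0, 0); (0, 0, 0, 0, 3))


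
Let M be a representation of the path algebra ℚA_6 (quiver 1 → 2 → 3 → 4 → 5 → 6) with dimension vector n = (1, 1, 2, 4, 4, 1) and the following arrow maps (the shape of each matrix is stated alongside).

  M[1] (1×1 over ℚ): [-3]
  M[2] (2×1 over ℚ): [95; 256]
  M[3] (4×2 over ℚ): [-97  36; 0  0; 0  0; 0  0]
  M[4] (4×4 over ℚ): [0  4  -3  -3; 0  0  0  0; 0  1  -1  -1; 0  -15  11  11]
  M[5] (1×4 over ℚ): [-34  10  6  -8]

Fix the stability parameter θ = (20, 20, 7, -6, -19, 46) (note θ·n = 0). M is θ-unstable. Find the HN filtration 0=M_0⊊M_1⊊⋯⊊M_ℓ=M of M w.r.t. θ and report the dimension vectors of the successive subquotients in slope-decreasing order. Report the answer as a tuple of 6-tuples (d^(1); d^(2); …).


Via rank(M_{q-1}∘⋯∘M_p): M ≅ I[1,4], I[3,3], I[4,4], I[4,5], I[4,6], I[5,5]^2.
μ_θ-semistable layers: μ^(1)=46; μ^(2)=41/4; μ^(3)=7; μ^(4)=-6; μ^(5)=-25/2; μ^(6)=-19

((0, 0, 0, 0, 0, 1); (1, 1, 1, 1, 0, 0); (0, 0, 1, 0, 0, 0); (0, 0, 0, 1, 0, 0); (0, 0, 0, 2, 2, 0); (0, 0, 0, 0, 2, 0))


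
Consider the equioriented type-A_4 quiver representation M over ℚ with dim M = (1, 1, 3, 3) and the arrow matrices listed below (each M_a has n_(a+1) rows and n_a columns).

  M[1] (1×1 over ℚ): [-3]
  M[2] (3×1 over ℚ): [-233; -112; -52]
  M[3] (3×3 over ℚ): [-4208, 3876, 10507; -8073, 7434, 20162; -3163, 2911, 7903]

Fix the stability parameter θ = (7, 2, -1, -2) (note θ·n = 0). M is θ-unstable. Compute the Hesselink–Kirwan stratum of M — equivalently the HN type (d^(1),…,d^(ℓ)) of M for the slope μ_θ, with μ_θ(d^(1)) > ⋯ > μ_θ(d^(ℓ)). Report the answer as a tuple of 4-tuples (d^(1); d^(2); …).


Via rank(M_{q-1}∘⋯∘M_p): M ≅ I[1,4], I[3,4]^2.
μ_θ-semistable layers: μ^(1)=3/2; μ^(2)=-3/2

((1, 1, 1, 1); (0, 0, 2, 2))


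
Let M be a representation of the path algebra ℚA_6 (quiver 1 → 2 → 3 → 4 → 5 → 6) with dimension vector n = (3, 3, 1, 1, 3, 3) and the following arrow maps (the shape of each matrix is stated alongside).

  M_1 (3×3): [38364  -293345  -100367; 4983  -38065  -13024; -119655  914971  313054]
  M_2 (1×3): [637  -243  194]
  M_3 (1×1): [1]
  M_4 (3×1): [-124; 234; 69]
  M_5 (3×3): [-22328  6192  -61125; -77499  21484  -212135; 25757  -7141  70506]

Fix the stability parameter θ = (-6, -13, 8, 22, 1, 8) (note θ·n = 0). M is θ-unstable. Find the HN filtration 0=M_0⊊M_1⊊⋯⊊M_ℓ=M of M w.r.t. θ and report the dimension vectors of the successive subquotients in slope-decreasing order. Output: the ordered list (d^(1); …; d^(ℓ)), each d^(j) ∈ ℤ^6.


Interval decomposition of M: I[1,1], I[1,2], I[1,6], I[2,2], I[5,6]^2.
HN type (ℓ=6): μ^(1)=31/3; μ^(2)=8; μ^(3)=1; μ^(4)=-6; μ^(5)=-19/2; μ^(6)=-13

((0, 0, 0, 1, 1, 1); (0, 0, 1, 0, 0, 2); (0, 0, 0, 0, 2, 0); (1, 0, 0, 0, 0, 0); (2, 2, 0, 0, 0, 0); (0, 1, 0, 0, 0, 0))


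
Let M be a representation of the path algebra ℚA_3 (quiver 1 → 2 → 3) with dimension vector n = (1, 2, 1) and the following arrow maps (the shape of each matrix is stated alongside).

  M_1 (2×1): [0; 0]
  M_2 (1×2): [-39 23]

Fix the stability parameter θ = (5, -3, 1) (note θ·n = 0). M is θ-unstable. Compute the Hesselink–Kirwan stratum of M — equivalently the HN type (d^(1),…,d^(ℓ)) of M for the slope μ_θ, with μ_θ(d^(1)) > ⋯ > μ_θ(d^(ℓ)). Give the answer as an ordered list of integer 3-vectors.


Barcode: M ≅ I[1,1], I[2,2], I[2,3]. HN layers by μ_θ (3 steps, strictly decreasing):
  μ^(1)=5; μ^(2)=1; μ^(3)=-3

((1, 0, 0); (0, 0, 1); (0, 2, 0))


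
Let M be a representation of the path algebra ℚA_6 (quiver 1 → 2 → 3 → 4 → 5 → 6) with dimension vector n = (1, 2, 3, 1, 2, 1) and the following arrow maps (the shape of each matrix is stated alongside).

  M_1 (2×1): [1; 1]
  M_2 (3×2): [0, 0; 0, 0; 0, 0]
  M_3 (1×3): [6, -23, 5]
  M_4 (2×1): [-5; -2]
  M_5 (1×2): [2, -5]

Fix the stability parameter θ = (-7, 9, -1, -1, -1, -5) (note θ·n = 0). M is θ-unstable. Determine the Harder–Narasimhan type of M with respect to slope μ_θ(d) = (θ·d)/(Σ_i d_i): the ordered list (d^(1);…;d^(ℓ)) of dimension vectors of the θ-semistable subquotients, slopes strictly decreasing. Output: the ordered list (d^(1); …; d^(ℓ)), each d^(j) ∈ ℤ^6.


Interval decomposition of M: I[1,2], I[2,2], I[3,3]^2, I[3,5], I[5,6].
HN type (ℓ=4): μ^(1)=9; μ^(2)=-1; μ^(3)=-3; μ^(4)=-7

((0, 2, 0, 0, 0, 0); (0, 0, 3, 1, 1, 0); (0, 0, 0, 0, 1, 1); (1, 0, 0, 0, 0, 0))


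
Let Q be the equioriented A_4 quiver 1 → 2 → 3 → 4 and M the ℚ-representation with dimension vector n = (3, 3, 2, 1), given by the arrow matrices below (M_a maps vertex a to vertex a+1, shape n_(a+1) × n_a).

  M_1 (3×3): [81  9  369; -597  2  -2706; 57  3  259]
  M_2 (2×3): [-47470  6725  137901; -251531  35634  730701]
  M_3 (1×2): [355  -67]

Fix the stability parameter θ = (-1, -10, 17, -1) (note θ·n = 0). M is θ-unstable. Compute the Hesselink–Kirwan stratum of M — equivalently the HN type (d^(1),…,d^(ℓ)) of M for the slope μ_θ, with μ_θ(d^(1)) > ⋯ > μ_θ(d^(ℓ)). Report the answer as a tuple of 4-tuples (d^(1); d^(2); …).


Via rank(M_{q-1}∘⋯∘M_p): M ≅ I[1,1], I[1,2], I[1,4], I[2,3].
μ_θ-semistable layers: μ^(1)=17; μ^(2)=8; μ^(3)=-1; μ^(4)=-11/2; μ^(5)=-10

((0, 0, 1, 0); (0, 0, 1, 1); (1, 0, 0, 0); (2, 2, 0, 0); (0, 1, 0, 0))


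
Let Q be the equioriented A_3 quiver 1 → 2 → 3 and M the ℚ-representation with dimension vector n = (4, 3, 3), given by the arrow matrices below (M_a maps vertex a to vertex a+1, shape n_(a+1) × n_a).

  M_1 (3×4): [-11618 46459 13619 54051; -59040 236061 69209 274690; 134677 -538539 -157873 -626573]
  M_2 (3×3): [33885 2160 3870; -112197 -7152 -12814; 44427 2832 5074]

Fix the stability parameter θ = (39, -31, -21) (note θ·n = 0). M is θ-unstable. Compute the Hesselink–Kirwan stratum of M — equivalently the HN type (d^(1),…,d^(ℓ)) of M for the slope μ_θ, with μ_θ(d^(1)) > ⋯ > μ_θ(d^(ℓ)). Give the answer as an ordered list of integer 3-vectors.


Barcode: M ≅ I[1,1], I[1,2]^2, I[1,3], I[3,3]^2. HN layers by μ_θ (4 steps, strictly decreasing):
  μ^(1)=39; μ^(2)=4; μ^(3)=-13/3; μ^(4)=-21

((1, 0, 0); (2, 2, 0); (1, 1, 1); (0, 0, 2))


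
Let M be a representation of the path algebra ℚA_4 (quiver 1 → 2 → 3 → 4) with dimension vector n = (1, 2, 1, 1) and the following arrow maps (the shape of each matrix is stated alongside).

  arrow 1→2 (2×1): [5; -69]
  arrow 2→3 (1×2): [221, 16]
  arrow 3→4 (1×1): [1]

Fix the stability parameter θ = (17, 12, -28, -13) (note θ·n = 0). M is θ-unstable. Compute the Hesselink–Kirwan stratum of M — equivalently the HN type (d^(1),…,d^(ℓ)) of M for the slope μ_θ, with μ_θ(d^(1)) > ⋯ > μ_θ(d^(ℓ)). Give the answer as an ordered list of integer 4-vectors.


Interval decomposition of M: I[1,4], I[2,2].
HN type (ℓ=2): μ^(1)=12; μ^(2)=-3

((0, 1, 0, 0); (1, 1, 1, 1))


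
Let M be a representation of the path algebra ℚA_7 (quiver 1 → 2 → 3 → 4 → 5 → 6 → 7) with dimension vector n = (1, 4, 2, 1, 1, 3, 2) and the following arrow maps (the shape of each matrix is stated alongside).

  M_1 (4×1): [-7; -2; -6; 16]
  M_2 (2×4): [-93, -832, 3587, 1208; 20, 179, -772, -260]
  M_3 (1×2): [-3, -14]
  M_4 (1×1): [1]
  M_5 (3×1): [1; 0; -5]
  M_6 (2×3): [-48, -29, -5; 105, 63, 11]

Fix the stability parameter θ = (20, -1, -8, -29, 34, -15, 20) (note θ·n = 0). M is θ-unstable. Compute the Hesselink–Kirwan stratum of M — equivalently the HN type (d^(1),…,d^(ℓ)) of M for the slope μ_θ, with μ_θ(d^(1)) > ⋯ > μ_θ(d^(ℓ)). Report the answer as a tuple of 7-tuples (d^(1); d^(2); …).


Barcode: M ≅ I[1,7], I[2,2]^2, I[2,3], I[6,6], I[6,7]. HN layers by μ_θ (5 steps, strictly decreasing):
  μ^(1)=20; μ^(2)=19/2; μ^(3)=-1; μ^(4)=-9/2; μ^(5)=-15

((0, 0, 0, 0, 0, 0, 2); (0, 0, 0, 0, 1, 1, 0); (0, 2, 0, 0, 0, 0, 0); (1, 2, 2, 1, 0, 0, 0); (0, 0, 0, 0, 0, 2, 0))


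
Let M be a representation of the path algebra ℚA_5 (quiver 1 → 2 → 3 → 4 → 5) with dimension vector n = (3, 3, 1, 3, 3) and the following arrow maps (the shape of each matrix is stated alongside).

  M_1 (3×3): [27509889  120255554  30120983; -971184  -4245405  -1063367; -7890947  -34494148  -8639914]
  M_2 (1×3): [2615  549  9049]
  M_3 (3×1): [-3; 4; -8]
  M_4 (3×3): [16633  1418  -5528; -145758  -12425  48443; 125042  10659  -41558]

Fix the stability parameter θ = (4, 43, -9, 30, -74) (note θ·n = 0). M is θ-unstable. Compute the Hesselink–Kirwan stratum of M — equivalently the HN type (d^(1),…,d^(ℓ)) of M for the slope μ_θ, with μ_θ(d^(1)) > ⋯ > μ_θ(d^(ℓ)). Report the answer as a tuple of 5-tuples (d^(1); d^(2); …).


Via rank(M_{q-1}∘⋯∘M_p): M ≅ I[1,2]^2, I[1,5], I[4,5]^2.
μ_θ-semistable layers: μ^(1)=43; μ^(2)=4; μ^(3)=-6/5; μ^(4)=-22

((0, 2, 0, 0, 0); (2, 0, 0, 0, 0); (1, 1, 1, 1, 1); (0, 0, 0, 2, 2))


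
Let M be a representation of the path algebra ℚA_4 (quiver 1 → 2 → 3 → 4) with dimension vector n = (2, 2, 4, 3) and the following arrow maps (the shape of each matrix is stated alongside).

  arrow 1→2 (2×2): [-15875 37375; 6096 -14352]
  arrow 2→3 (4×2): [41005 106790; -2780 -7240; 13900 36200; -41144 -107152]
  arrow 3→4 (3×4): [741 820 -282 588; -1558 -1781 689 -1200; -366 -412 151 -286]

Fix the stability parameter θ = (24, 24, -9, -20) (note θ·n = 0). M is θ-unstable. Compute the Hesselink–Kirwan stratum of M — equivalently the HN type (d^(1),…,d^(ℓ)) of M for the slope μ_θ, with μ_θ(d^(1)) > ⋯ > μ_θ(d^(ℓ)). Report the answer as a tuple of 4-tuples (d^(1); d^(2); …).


Barcode: M ≅ I[1,1], I[1,4], I[2,2], I[3,3], I[3,4]^2. HN layers by μ_θ (4 steps, strictly decreasing):
  μ^(1)=24; μ^(2)=19/4; μ^(3)=-9; μ^(4)=-29/2

((1, 1, 0, 0); (1, 1, 1, 1); (0, 0, 1, 0); (0, 0, 2, 2))


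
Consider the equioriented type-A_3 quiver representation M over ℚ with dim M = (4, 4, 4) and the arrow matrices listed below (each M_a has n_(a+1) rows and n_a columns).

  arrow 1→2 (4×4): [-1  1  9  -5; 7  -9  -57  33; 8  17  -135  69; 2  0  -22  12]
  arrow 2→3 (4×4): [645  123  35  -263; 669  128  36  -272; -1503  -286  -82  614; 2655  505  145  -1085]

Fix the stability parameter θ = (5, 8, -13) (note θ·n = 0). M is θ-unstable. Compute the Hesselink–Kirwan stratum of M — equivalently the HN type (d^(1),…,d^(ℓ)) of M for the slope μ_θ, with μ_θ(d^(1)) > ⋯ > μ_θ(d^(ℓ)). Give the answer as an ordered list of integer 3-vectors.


Interval decomposition of M: I[1,2]^2, I[1,3]^2, I[3,3]^2.
HN type (ℓ=4): μ^(1)=8; μ^(2)=5; μ^(3)=0; μ^(4)=-13

((0, 2, 0); (2, 0, 0); (2, 2, 2); (0, 0, 2))


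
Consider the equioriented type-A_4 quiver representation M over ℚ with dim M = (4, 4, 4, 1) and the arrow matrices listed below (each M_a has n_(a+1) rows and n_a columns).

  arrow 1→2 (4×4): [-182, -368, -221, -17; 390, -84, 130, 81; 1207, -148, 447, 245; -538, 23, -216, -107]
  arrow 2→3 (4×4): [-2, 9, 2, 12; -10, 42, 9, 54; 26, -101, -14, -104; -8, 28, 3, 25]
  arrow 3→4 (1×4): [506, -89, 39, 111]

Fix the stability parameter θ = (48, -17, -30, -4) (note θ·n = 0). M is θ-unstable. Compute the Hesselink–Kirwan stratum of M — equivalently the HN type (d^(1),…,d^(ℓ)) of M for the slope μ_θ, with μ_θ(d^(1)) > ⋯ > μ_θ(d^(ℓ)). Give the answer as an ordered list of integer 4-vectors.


Interval decomposition of M: I[1,2], I[1,3]^2, I[1,4], I[3,3].
HN type (ℓ=4): μ^(1)=31/2; μ^(2)=1/3; μ^(3)=-3/4; μ^(4)=-30

((1, 1, 0, 0); (2, 2, 2, 0); (1, 1, 1, 1); (0, 0, 1, 0))


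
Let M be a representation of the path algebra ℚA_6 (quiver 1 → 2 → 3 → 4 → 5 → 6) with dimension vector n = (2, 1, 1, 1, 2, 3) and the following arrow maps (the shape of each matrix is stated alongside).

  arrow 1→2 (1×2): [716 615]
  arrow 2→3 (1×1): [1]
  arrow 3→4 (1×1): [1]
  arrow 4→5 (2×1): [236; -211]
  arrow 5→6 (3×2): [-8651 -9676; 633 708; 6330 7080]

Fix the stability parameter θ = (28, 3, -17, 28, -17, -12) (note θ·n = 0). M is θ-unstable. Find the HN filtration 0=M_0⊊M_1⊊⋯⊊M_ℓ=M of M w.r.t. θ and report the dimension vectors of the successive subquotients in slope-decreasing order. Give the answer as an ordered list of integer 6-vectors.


Barcode: M ≅ I[1,1], I[1,5], I[5,6], I[6,6]^2. HN layers by μ_θ (5 steps, strictly decreasing):
  μ^(1)=28; μ^(2)=11/2; μ^(3)=14/3; μ^(4)=-12; μ^(5)=-17

((1, 0, 0, 0, 0, 0); (0, 0, 0, 1, 1, 0); (1, 1, 1, 0, 0, 0); (0, 0, 0, 0, 0, 3); (0, 0, 0, 0, 1, 0))


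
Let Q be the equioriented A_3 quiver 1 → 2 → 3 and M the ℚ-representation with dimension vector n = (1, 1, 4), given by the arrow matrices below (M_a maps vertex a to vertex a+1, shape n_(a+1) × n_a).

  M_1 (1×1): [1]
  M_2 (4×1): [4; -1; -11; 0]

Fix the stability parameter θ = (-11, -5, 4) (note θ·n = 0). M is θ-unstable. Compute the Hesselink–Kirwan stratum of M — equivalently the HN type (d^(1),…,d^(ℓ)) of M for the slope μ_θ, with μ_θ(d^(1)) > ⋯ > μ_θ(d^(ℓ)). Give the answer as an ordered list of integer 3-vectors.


Barcode: M ≅ I[1,3], I[3,3]^3. HN layers by μ_θ (3 steps, strictly decreasing):
  μ^(1)=4; μ^(2)=-5; μ^(3)=-11

((0, 0, 4); (0, 1, 0); (1, 0, 0))


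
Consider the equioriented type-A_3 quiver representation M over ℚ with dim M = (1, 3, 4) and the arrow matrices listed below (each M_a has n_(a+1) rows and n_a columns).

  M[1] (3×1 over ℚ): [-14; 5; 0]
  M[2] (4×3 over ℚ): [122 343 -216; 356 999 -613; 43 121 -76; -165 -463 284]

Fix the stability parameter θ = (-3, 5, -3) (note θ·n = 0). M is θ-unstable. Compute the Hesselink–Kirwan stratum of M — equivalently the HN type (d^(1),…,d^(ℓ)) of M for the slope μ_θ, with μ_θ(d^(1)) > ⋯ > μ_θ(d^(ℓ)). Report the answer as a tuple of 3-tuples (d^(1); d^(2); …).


Interval decomposition of M: I[1,3], I[2,3]^2, I[3,3].
HN type (ℓ=2): μ^(1)=1; μ^(2)=-3

((0, 3, 3); (1, 0, 1))


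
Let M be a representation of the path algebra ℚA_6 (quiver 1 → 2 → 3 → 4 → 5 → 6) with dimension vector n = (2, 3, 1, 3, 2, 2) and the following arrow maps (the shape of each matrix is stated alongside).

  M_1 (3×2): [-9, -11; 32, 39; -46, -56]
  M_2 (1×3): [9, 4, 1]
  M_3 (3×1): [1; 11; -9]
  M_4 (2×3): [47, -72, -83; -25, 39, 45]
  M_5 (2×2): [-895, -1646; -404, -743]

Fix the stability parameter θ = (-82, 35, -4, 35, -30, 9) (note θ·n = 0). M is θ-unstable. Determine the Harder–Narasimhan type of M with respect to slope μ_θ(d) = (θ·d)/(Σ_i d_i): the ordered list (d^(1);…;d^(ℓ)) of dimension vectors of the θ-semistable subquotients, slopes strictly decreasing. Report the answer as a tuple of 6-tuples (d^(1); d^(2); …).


Interval decomposition of M: I[1,2], I[1,6], I[2,2], I[4,4], I[4,6].
HN type (ℓ=4): μ^(1)=35; μ^(2)=9; μ^(3)=5/2; μ^(4)=-82

((0, 2, 0, 1, 0, 0); (0, 1, 1, 1, 1, 2); (0, 0, 0, 1, 1, 0); (2, 0, 0, 0, 0, 0))


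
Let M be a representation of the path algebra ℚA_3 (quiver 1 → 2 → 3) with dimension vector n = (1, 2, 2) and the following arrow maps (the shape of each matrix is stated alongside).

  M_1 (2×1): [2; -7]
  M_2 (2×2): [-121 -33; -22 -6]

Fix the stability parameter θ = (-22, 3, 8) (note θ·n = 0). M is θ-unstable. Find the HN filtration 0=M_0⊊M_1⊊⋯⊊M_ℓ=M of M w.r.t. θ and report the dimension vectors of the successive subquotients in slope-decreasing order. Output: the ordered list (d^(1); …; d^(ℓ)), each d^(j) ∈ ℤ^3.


Interval decomposition of M: I[1,3], I[2,2], I[3,3].
HN type (ℓ=3): μ^(1)=8; μ^(2)=3; μ^(3)=-22

((0, 0, 2); (0, 2, 0); (1, 0, 0))


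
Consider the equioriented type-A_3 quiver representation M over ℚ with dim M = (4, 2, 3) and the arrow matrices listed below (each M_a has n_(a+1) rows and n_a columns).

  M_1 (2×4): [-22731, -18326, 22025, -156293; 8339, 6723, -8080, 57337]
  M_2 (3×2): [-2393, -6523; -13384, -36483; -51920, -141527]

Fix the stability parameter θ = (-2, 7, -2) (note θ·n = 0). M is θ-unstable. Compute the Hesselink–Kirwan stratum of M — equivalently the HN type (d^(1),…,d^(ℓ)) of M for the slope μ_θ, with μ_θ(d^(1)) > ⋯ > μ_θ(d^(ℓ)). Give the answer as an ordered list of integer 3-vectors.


Via rank(M_{q-1}∘⋯∘M_p): M ≅ I[1,1]^2, I[1,3]^2, I[3,3].
μ_θ-semistable layers: μ^(1)=5/2; μ^(2)=-2

((0, 2, 2); (4, 0, 1))


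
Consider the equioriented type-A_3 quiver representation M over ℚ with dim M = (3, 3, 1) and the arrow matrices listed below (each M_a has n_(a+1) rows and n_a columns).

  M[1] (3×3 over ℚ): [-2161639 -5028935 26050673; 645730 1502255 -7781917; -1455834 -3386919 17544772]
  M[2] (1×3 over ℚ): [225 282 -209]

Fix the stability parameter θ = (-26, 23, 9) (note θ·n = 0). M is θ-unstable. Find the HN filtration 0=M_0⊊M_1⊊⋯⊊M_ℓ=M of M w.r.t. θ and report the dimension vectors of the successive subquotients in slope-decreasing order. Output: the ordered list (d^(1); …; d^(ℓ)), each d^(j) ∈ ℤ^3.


Via rank(M_{q-1}∘⋯∘M_p): M ≅ I[1,2]^2, I[1,3].
μ_θ-semistable layers: μ^(1)=23; μ^(2)=16; μ^(3)=-26

((0, 2, 0); (0, 1, 1); (3, 0, 0))


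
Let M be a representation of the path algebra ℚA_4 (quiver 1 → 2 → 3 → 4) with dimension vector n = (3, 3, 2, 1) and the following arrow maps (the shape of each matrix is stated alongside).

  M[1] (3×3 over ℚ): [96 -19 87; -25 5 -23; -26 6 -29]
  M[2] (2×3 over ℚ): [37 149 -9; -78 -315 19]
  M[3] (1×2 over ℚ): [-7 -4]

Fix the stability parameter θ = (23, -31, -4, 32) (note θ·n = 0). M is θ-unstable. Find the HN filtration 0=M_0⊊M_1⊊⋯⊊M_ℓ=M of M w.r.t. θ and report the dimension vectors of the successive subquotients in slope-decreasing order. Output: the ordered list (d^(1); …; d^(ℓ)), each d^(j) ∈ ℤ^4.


Barcode: M ≅ I[1,2], I[1,3], I[1,4]. HN layers by μ_θ (2 steps, strictly decreasing):
  μ^(1)=32; μ^(2)=-4

((0, 0, 0, 1); (3, 3, 2, 0))


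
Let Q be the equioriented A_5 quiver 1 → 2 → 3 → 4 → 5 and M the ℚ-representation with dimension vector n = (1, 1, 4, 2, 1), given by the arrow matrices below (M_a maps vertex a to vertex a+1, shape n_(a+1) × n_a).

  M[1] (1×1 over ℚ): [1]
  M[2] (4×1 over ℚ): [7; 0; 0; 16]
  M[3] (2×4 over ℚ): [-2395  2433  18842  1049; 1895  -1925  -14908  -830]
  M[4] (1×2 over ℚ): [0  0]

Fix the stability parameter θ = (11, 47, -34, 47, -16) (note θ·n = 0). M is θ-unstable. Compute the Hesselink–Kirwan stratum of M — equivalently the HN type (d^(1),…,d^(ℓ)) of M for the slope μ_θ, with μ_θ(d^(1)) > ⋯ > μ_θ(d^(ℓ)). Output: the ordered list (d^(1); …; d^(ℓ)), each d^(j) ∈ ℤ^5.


Via rank(M_{q-1}∘⋯∘M_p): M ≅ I[1,4], I[3,3]^2, I[3,4], I[5,5].
μ_θ-semistable layers: μ^(1)=47; μ^(2)=8; μ^(3)=-16; μ^(4)=-34

((0, 0, 0, 2, 0); (1, 1, 1, 0, 0); (0, 0, 0, 0, 1); (0, 0, 3, 0, 0))


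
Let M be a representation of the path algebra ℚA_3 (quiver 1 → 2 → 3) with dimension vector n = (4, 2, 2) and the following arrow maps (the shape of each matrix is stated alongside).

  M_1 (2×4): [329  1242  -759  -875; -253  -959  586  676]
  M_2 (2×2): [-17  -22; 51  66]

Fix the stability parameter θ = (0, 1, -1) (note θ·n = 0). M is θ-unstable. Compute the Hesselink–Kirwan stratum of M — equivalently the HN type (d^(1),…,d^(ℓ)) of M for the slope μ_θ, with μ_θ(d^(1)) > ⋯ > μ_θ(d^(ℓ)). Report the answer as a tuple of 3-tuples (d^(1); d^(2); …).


Via rank(M_{q-1}∘⋯∘M_p): M ≅ I[1,1]^2, I[1,2], I[1,3], I[3,3].
μ_θ-semistable layers: μ^(1)=1; μ^(2)=0; μ^(3)=-1

((0, 1, 0); (4, 1, 1); (0, 0, 1))


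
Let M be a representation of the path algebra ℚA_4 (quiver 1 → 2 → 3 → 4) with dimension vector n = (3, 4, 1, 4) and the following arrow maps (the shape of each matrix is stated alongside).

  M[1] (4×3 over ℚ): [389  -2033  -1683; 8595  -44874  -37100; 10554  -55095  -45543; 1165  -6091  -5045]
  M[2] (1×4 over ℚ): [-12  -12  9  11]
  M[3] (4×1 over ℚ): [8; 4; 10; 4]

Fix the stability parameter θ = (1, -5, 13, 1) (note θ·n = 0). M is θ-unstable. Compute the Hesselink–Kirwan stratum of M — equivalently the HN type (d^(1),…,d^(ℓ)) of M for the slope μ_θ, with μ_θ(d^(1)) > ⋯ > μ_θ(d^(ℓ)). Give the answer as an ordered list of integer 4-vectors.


Interval decomposition of M: I[1,1], I[1,2], I[1,4], I[2,2]^2, I[4,4]^3.
HN type (ℓ=4): μ^(1)=7; μ^(2)=1; μ^(3)=-2; μ^(4)=-5

((0, 0, 1, 1); (1, 0, 0, 3); (2, 2, 0, 0); (0, 2, 0, 0))


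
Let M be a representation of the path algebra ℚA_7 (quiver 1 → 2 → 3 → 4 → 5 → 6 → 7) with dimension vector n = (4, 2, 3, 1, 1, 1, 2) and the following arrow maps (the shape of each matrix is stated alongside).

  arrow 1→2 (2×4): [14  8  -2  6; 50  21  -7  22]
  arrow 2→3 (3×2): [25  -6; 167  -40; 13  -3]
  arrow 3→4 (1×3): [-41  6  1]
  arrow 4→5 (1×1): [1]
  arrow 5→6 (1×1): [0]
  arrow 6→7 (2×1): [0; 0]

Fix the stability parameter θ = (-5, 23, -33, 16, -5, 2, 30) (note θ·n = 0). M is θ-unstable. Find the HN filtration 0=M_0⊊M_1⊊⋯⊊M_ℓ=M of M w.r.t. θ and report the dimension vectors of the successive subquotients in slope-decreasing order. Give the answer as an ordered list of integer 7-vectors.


Via rank(M_{q-1}∘⋯∘M_p): M ≅ I[1,1]^2, I[1,3], I[1,5], I[3,3], I[6,6], I[7,7]^2.
μ_θ-semistable layers: μ^(1)=30; μ^(2)=11/2; μ^(3)=2; μ^(4)=-5; μ^(5)=-33

((0, 0, 0, 0, 0, 0, 2); (0, 0, 0, 1, 1, 0, 0); (0, 0, 0, 0, 0, 1, 0); (4, 2, 2, 0, 0, 0, 0); (0, 0, 1, 0, 0, 0, 0))


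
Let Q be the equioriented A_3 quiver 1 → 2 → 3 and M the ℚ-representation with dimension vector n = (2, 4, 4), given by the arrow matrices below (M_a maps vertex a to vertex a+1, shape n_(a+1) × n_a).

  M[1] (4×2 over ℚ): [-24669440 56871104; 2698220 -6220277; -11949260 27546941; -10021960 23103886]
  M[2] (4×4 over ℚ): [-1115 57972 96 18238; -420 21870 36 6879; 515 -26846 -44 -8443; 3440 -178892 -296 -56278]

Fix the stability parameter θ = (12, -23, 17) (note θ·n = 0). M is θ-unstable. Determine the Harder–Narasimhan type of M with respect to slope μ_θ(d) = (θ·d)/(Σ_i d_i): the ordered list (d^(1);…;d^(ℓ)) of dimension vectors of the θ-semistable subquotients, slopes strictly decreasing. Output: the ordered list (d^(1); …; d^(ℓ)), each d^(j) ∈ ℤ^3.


Via rank(M_{q-1}∘⋯∘M_p): M ≅ I[1,1], I[1,2], I[2,2], I[2,3]^2, I[3,3]^2.
μ_θ-semistable layers: μ^(1)=17; μ^(2)=12; μ^(3)=-11/2; μ^(4)=-23

((0, 0, 4); (1, 0, 0); (1, 1, 0); (0, 3, 0))


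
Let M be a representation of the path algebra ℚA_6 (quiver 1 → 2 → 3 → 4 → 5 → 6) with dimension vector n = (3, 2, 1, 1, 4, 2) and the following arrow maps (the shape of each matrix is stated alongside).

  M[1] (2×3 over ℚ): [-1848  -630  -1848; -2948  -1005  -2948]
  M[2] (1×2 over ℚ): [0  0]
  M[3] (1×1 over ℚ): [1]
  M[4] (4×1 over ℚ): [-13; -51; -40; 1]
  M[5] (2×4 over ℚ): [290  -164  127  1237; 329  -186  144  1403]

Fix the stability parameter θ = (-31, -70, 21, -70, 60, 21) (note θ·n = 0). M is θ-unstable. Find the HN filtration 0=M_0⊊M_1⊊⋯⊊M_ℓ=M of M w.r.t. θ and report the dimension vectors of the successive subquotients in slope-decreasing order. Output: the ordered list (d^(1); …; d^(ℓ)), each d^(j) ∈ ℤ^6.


Barcode: M ≅ I[1,1]^2, I[1,2], I[2,2], I[3,6], I[5,5]^2, I[5,6]. HN layers by μ_θ (6 steps, strictly decreasing):
  μ^(1)=60; μ^(2)=81/2; μ^(3)=-49/2; μ^(4)=-31; μ^(5)=-101/2; μ^(6)=-70

((0, 0, 0, 0, 2, 0); (0, 0, 0, 0, 2, 2); (0, 0, 1, 1, 0, 0); (2, 0, 0, 0, 0, 0); (1, 1, 0, 0, 0, 0); (0, 1, 0, 0, 0, 0))


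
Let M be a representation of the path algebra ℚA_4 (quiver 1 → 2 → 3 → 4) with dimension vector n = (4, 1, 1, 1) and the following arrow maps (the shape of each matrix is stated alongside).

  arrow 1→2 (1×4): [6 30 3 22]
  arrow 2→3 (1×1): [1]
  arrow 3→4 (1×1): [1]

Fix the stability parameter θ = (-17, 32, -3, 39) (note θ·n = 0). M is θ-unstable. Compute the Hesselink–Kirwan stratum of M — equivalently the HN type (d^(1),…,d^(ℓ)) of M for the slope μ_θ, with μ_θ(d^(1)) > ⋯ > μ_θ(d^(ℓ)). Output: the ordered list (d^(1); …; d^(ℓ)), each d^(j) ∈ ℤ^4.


Via rank(M_{q-1}∘⋯∘M_p): M ≅ I[1,1]^3, I[1,4].
μ_θ-semistable layers: μ^(1)=39; μ^(2)=29/2; μ^(3)=-17

((0, 0, 0, 1); (0, 1, 1, 0); (4, 0, 0, 0))


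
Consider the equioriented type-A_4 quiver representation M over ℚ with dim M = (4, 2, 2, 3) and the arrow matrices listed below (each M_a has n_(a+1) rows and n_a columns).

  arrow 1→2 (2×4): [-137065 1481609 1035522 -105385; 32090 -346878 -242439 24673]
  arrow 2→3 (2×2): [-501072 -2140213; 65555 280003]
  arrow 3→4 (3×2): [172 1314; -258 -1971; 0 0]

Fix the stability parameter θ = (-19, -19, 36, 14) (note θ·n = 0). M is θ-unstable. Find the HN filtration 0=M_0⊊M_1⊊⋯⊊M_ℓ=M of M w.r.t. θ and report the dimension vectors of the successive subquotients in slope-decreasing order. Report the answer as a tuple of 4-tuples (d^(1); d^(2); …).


Via rank(M_{q-1}∘⋯∘M_p): M ≅ I[1,1]^2, I[1,3], I[1,4], I[4,4]^2.
μ_θ-semistable layers: μ^(1)=36; μ^(2)=25; μ^(3)=14; μ^(4)=-19

((0, 0, 1, 0); (0, 0, 1, 1); (0, 0, 0, 2); (4, 2, 0, 0))


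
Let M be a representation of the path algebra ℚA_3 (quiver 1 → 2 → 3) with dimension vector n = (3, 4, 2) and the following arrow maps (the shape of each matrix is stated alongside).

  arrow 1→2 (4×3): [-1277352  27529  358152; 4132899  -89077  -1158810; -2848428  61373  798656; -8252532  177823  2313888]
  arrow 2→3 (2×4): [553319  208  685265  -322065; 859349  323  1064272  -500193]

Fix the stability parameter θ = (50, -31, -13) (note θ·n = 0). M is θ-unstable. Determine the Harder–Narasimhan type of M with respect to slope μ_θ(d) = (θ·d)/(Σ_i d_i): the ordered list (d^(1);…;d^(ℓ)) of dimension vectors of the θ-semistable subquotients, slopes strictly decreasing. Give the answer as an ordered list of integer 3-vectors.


Interval decomposition of M: I[1,1], I[1,3]^2, I[2,2]^2.
HN type (ℓ=3): μ^(1)=50; μ^(2)=2; μ^(3)=-31

((1, 0, 0); (2, 2, 2); (0, 2, 0))


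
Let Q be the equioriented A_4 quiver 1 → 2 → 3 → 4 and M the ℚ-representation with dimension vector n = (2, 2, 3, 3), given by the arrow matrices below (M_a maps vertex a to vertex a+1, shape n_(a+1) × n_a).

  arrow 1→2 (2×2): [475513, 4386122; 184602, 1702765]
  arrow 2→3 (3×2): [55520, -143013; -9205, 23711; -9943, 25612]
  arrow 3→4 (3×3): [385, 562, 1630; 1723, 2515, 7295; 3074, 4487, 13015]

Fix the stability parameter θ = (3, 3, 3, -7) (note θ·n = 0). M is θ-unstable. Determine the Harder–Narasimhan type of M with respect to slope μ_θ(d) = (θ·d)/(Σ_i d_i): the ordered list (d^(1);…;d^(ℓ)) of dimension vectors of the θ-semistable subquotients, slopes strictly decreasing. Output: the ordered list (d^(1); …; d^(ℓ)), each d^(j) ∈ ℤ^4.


Interval decomposition of M: I[1,3], I[1,4], I[3,4], I[4,4].
HN type (ℓ=4): μ^(1)=3; μ^(2)=1/2; μ^(3)=-2; μ^(4)=-7

((1, 1, 1, 0); (1, 1, 1, 1); (0, 0, 1, 1); (0, 0, 0, 1))


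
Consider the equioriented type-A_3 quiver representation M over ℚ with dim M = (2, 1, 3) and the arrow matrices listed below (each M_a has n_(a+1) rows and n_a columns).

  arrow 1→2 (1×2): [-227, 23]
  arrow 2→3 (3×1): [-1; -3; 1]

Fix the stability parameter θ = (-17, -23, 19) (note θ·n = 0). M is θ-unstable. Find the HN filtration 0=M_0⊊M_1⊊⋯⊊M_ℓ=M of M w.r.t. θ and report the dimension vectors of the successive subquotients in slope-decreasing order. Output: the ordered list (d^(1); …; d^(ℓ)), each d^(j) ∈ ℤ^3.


Barcode: M ≅ I[1,1], I[1,3], I[3,3]^2. HN layers by μ_θ (3 steps, strictly decreasing):
  μ^(1)=19; μ^(2)=-17; μ^(3)=-20

((0, 0, 3); (1, 0, 0); (1, 1, 0))


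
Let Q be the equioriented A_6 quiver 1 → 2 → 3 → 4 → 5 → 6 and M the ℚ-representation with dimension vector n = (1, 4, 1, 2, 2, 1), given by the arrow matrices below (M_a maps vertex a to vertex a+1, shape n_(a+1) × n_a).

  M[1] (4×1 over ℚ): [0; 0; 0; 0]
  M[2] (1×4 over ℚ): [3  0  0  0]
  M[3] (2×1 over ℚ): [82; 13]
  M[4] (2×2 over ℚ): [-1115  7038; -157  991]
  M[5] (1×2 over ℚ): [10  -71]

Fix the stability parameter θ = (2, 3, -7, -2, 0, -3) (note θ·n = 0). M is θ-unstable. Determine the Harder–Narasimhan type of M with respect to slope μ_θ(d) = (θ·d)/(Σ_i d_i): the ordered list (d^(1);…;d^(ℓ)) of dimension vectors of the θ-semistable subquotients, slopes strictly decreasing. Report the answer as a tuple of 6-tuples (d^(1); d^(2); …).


Barcode: M ≅ I[1,1], I[2,2]^3, I[2,6], I[4,5]. HN layers by μ_θ (5 steps, strictly decreasing):
  μ^(1)=3; μ^(2)=2; μ^(3)=0; μ^(4)=-3/2; μ^(5)=-2

((0, 3, 0, 0, 0, 0); (1, 0, 0, 0, 0, 0); (0, 0, 0, 0, 1, 0); (0, 0, 0, 0, 1, 1); (0, 1, 1, 2, 0, 0))


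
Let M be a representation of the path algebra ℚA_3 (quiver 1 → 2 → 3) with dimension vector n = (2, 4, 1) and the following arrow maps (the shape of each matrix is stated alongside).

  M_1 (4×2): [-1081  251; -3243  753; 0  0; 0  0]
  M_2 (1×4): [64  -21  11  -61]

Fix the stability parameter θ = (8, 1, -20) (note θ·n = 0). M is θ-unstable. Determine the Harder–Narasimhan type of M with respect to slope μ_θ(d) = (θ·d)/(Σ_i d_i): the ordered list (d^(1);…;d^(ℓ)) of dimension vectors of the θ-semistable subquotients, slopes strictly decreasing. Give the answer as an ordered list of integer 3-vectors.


Interval decomposition of M: I[1,1], I[1,3], I[2,2]^3.
HN type (ℓ=3): μ^(1)=8; μ^(2)=1; μ^(3)=-11/3

((1, 0, 0); (0, 3, 0); (1, 1, 1))


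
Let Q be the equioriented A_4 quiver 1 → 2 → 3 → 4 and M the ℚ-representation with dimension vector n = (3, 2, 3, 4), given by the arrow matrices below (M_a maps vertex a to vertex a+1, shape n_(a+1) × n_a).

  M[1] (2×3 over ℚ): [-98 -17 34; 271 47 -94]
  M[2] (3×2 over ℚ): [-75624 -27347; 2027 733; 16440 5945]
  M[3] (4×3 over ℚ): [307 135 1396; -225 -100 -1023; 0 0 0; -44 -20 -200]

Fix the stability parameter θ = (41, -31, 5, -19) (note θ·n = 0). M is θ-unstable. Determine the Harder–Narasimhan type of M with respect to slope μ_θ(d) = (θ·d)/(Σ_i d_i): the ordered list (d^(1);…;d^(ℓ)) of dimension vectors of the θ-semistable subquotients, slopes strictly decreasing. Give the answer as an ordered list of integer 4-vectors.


Barcode: M ≅ I[1,1], I[1,3], I[1,4], I[3,4], I[4,4]^2. HN layers by μ_θ (5 steps, strictly decreasing):
  μ^(1)=41; μ^(2)=5; μ^(3)=-1; μ^(4)=-7; μ^(5)=-19

((1, 0, 0, 0); (1, 1, 1, 0); (1, 1, 1, 1); (0, 0, 1, 1); (0, 0, 0, 2))


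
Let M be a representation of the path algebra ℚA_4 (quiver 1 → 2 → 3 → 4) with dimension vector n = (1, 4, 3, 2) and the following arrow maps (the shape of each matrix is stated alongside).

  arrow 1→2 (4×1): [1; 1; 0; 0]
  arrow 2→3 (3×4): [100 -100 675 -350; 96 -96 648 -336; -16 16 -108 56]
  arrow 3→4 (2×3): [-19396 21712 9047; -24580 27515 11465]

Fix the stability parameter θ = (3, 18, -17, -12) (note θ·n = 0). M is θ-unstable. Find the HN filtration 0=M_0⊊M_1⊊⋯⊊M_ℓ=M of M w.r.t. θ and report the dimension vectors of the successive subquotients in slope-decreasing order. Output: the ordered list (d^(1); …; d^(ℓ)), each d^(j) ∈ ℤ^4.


Barcode: M ≅ I[1,2], I[2,2]^2, I[2,3], I[3,4]^2. HN layers by μ_θ (5 steps, strictly decreasing):
  μ^(1)=18; μ^(2)=3; μ^(3)=1/2; μ^(4)=-12; μ^(5)=-17

((0, 3, 0, 0); (1, 0, 0, 0); (0, 1, 1, 0); (0, 0, 0, 2); (0, 0, 2, 0))


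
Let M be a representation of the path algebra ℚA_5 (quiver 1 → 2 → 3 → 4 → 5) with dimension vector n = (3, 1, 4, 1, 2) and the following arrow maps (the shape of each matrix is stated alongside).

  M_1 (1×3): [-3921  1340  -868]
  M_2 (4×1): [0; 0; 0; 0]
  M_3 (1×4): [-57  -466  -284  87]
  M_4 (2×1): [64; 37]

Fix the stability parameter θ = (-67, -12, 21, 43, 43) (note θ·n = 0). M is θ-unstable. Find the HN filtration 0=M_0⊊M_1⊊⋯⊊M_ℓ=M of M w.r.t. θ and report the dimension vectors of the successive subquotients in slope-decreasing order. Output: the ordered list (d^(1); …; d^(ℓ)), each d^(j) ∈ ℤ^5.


Barcode: M ≅ I[1,1]^2, I[1,2], I[3,3]^3, I[3,5], I[5,5]. HN layers by μ_θ (4 steps, strictly decreasing):
  μ^(1)=43; μ^(2)=21; μ^(3)=-12; μ^(4)=-67

((0, 0, 0, 1, 2); (0, 0, 4, 0, 0); (0, 1, 0, 0, 0); (3, 0, 0, 0, 0))


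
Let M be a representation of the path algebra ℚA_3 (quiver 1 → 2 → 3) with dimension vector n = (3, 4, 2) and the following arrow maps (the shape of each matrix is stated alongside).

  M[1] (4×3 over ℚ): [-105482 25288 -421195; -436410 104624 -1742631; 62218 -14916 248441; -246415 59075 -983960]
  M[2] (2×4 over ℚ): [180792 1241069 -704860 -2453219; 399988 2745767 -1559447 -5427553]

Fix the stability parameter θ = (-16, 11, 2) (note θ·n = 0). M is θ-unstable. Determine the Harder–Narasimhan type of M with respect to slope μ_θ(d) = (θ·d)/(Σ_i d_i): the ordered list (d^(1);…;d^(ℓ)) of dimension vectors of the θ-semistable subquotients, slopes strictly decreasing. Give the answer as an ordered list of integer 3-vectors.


Interval decomposition of M: I[1,1], I[1,3]^2, I[2,2]^2.
HN type (ℓ=3): μ^(1)=11; μ^(2)=13/2; μ^(3)=-16

((0, 2, 0); (0, 2, 2); (3, 0, 0))


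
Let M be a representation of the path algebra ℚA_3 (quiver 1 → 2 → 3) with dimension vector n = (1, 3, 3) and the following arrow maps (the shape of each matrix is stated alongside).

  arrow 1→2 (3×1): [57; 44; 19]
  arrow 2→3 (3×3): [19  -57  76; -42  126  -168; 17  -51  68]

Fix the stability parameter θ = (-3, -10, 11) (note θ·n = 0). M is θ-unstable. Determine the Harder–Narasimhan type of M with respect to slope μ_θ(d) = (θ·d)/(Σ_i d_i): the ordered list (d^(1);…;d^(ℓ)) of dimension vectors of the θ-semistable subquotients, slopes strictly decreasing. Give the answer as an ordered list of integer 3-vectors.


Barcode: M ≅ I[1,3], I[2,2]^2, I[3,3]^2. HN layers by μ_θ (3 steps, strictly decreasing):
  μ^(1)=11; μ^(2)=-13/2; μ^(3)=-10

((0, 0, 3); (1, 1, 0); (0, 2, 0))


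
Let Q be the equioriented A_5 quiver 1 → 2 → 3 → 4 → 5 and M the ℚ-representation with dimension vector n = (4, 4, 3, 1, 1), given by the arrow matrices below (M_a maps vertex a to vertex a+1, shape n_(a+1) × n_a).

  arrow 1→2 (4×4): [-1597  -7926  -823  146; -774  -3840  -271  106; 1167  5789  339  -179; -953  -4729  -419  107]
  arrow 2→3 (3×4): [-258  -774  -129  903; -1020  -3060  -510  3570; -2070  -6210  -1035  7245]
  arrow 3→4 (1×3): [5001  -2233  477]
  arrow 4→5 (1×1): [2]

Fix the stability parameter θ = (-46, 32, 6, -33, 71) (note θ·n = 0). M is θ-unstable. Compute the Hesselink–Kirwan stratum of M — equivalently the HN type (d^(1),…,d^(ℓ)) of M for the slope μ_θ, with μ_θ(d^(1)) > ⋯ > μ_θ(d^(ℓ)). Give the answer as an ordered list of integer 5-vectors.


Interval decomposition of M: I[1,1], I[1,2]^3, I[2,5], I[3,3]^2.
HN type (ℓ=5): μ^(1)=71; μ^(2)=32; μ^(3)=6; μ^(4)=5/3; μ^(5)=-46

((0, 0, 0, 0, 1); (0, 3, 0, 0, 0); (0, 0, 2, 0, 0); (0, 1, 1, 1, 0); (4, 0, 0, 0, 0))


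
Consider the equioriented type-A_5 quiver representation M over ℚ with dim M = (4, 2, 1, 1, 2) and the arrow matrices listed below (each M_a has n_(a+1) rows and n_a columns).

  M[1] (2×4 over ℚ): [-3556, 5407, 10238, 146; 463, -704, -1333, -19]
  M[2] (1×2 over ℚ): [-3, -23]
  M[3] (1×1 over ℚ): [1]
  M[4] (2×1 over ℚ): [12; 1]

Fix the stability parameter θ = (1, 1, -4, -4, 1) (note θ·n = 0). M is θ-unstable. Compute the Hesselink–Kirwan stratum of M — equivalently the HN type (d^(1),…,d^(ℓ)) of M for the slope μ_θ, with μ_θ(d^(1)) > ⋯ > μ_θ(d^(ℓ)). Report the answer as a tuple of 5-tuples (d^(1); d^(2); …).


Interval decomposition of M: I[1,1]^2, I[1,2], I[1,5], I[5,5].
HN type (ℓ=2): μ^(1)=1; μ^(2)=-3/2

((3, 1, 0, 0, 2); (1, 1, 1, 1, 0))


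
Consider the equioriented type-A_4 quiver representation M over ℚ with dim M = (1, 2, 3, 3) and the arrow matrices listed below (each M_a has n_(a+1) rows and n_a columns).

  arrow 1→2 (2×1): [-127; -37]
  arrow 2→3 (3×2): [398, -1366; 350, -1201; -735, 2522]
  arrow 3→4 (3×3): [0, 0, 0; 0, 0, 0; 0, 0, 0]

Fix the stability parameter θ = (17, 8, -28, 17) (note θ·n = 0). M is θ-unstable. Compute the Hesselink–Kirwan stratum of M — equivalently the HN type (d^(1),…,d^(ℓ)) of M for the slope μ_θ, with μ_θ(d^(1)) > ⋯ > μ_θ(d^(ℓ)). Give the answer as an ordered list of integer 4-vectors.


Barcode: M ≅ I[1,3], I[2,3], I[3,3], I[4,4]^3. HN layers by μ_θ (4 steps, strictly decreasing):
  μ^(1)=17; μ^(2)=-1; μ^(3)=-10; μ^(4)=-28

((0, 0, 0, 3); (1, 1, 1, 0); (0, 1, 1, 0); (0, 0, 1, 0))


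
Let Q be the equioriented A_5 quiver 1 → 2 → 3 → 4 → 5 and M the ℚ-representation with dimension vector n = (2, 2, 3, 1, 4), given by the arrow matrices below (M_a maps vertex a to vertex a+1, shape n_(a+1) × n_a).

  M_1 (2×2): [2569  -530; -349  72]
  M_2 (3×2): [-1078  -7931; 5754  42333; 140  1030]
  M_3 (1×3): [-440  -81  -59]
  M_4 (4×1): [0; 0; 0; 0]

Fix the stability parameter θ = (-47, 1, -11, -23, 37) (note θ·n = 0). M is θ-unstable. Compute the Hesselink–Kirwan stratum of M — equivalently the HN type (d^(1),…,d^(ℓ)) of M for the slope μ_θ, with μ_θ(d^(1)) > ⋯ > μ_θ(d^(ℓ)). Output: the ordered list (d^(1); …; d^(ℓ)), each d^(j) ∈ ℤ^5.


Interval decomposition of M: I[1,2], I[1,4], I[3,3]^2, I[5,5]^4.
HN type (ℓ=4): μ^(1)=37; μ^(2)=1; μ^(3)=-11; μ^(4)=-47

((0, 0, 0, 0, 4); (0, 1, 0, 0, 0); (0, 1, 3, 1, 0); (2, 0, 0, 0, 0))


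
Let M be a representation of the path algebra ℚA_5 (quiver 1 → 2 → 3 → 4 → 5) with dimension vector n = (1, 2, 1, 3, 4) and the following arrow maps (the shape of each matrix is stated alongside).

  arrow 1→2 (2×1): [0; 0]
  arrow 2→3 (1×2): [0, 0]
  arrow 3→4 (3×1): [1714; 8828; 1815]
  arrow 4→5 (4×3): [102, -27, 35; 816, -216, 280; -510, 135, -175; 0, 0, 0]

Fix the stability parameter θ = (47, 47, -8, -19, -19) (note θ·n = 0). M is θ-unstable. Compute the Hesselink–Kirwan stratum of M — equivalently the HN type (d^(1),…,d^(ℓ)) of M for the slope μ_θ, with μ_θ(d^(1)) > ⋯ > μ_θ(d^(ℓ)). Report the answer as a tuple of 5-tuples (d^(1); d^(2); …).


Barcode: M ≅ I[1,1], I[2,2]^2, I[3,5], I[4,4]^2, I[5,5]^3. HN layers by μ_θ (3 steps, strictly decreasing):
  μ^(1)=47; μ^(2)=-46/3; μ^(3)=-19

((1, 2, 0, 0, 0); (0, 0, 1, 1, 1); (0, 0, 0, 2, 3))
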